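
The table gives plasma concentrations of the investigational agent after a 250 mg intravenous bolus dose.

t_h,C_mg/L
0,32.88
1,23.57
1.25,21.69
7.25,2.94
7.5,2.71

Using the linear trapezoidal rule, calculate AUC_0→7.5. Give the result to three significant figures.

AUC = 108 mg/L·h

Trapezoidal AUC_0→7.5:
  [0→1]: (32.88+23.57)/2 × 1 = 28.225
  [1→1.25]: (23.57+21.69)/2 × 0.25 = 5.6575
  [1.25→7.25]: (21.69+2.94)/2 × 6 = 73.89
  [7.25→7.5]: (2.94+2.71)/2 × 0.25 = 0.70625
  Sum = 108.47875 mg/L·h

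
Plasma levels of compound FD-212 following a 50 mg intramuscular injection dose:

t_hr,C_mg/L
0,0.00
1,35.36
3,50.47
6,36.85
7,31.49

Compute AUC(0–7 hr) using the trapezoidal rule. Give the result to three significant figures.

Trapezoidal AUC_0→7:
  [0→1]: (0.00+35.36)/2 × 1 = 17.68
  [1→3]: (35.36+50.47)/2 × 2 = 85.83
  [3→6]: (50.47+36.85)/2 × 3 = 130.98
  [6→7]: (36.85+31.49)/2 × 1 = 34.17
  Sum = 268.66 mg/L·hr

AUC = 269 mg/L·hr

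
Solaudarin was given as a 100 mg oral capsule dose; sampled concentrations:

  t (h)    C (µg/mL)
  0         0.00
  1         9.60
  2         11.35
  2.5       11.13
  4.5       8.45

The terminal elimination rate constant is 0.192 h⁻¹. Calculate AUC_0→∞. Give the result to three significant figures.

AUC = 84.5 µg/mL·h

Trapezoidal AUC_0→4.5:
  [0→1]: (0.00+9.60)/2 × 1 = 4.8
  [1→2]: (9.60+11.35)/2 × 1 = 10.475
  [2→2.5]: (11.35+11.13)/2 × 0.5 = 5.62
  [2.5→4.5]: (11.13+8.45)/2 × 2 = 19.58
  Sum = 40.475 µg/mL·h
Extrapolated tail: C_last / k_e = 8.45 / 0.192 = 44.010
AUC_0→∞ = 40.475 + 44.010 = 84.485 µg/mL·h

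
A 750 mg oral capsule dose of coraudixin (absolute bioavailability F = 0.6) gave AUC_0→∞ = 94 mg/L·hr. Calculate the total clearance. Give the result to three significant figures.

CL = F × Dose / AUC_0→∞
   = 0.6 × 750 / 94 = 4.78723 L/hr

CL = 4.79 L/hr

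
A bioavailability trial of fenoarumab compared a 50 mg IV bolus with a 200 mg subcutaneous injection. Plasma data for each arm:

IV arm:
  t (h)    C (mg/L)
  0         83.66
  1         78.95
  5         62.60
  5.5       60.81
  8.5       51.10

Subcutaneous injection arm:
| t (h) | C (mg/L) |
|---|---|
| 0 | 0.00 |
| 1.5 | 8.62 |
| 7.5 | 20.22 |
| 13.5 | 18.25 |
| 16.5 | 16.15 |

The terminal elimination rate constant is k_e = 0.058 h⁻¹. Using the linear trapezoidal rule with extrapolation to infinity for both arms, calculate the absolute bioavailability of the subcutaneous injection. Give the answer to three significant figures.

F = 0.0932

Trapezoidal AUC_0→8.5 (IV):
  [0→1]: (83.66+78.95)/2 × 1 = 81.305
  [1→5]: (78.95+62.60)/2 × 4 = 283.1
  [5→5.5]: (62.60+60.81)/2 × 0.5 = 30.8525
  [5.5→8.5]: (60.81+51.10)/2 × 3 = 167.865
  Sum = 563.1225 mg/L·h
IV tail: 51.10/0.058 = 881.034; AUC_iv,0→∞ = 563.1225 + 881.034 = 1444.1565 mg/L·h
Trapezoidal AUC_0→16.5 (subcutaneous injection):
  [0→1.5]: (0.00+8.62)/2 × 1.5 = 6.465
  [1.5→7.5]: (8.62+20.22)/2 × 6 = 86.52
  [7.5→13.5]: (20.22+18.25)/2 × 6 = 115.41
  [13.5→16.5]: (18.25+16.15)/2 × 3 = 51.6
  Sum = 259.995 mg/L·h
subcutaneous injection tail: 16.15/0.058 = 278.448; AUC_ev,0→∞ = 259.995 + 278.448 = 538.443 mg/L·h
F = (AUC_ev/D_ev)/(AUC_iv/D_iv) = (538.443/200)/(1444.1565/50) = 2.692215/28.88313 = 0.0932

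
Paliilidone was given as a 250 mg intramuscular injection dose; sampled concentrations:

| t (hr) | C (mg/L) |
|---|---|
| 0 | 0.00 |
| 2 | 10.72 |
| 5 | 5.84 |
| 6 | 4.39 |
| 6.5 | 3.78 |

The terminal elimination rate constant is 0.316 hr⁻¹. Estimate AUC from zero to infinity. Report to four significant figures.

AUC = 54.68 mg/L·hr

Trapezoidal AUC_0→6.5:
  [0→2]: (0.00+10.72)/2 × 2 = 10.72
  [2→5]: (10.72+5.84)/2 × 3 = 24.84
  [5→6]: (5.84+4.39)/2 × 1 = 5.115
  [6→6.5]: (4.39+3.78)/2 × 0.5 = 2.0425
  Sum = 42.7175 mg/L·hr
Extrapolated tail: C_last / k_e = 3.78 / 0.316 = 11.962
AUC_0→∞ = 42.7175 + 11.962 = 54.6795 mg/L·hr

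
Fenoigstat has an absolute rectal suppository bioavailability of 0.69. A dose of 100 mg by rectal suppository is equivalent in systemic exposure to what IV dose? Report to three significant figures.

Systemic exposure from an extravascular dose = F × D_ev, so the equivalent IV dose is F × D_ev.
D_iv = F × D_ev = 0.69 × 100 = 69 mg

D_iv = 69.0 mg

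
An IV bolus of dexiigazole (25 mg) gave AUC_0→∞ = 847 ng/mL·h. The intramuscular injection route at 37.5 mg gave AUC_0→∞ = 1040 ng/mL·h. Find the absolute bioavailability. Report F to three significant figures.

F = 0.819

F = (AUC_ev / D_ev) / (AUC_iv / D_iv)
  = (1040/37.5) / (847/25)
  = 27.7333 / 33.88 = 0.8186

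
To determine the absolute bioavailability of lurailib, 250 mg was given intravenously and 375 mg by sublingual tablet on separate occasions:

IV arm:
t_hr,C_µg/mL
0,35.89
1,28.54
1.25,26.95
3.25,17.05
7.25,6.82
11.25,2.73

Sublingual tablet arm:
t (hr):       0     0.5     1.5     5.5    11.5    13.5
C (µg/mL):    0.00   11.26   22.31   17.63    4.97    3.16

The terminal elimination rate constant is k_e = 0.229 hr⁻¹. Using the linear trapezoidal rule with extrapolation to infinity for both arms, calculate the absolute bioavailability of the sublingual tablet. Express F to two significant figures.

Trapezoidal AUC_0→11.25 (IV):
  [0→1]: (35.89+28.54)/2 × 1 = 32.215
  [1→1.25]: (28.54+26.95)/2 × 0.25 = 6.93625
  [1.25→3.25]: (26.95+17.05)/2 × 2 = 44.0
  [3.25→7.25]: (17.05+6.82)/2 × 4 = 47.74
  [7.25→11.25]: (6.82+2.73)/2 × 4 = 19.1
  Sum = 149.99125 µg/mL·hr
IV tail: 2.73/0.229 = 11.921; AUC_iv,0→∞ = 149.99125 + 11.921 = 161.91225 µg/mL·hr
Trapezoidal AUC_0→13.5 (sublingual tablet):
  [0→0.5]: (0.00+11.26)/2 × 0.5 = 2.815
  [0.5→1.5]: (11.26+22.31)/2 × 1 = 16.785
  [1.5→5.5]: (22.31+17.63)/2 × 4 = 79.88
  [5.5→11.5]: (17.63+4.97)/2 × 6 = 67.8
  [11.5→13.5]: (4.97+3.16)/2 × 2 = 8.13
  Sum = 175.41 µg/mL·hr
sublingual tablet tail: 3.16/0.229 = 13.799; AUC_ev,0→∞ = 175.41 + 13.799 = 189.209 µg/mL·hr
F = (AUC_ev/D_ev)/(AUC_iv/D_iv) = (189.209/375)/(161.91225/250) = 0.504557/0.647649 = 0.7791

F = 0.78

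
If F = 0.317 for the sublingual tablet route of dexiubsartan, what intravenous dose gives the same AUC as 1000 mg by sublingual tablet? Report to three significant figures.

D_iv = 317 mg

Systemic exposure from an extravascular dose = F × D_ev, so the equivalent IV dose is F × D_ev.
D_iv = F × D_ev = 0.317 × 1000 = 317 mg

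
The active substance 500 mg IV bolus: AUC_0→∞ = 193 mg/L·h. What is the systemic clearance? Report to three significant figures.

CL = 2.59 L/h

CL = Dose_iv / AUC_0→∞
   = 500 / 193 = 2.59067 L/h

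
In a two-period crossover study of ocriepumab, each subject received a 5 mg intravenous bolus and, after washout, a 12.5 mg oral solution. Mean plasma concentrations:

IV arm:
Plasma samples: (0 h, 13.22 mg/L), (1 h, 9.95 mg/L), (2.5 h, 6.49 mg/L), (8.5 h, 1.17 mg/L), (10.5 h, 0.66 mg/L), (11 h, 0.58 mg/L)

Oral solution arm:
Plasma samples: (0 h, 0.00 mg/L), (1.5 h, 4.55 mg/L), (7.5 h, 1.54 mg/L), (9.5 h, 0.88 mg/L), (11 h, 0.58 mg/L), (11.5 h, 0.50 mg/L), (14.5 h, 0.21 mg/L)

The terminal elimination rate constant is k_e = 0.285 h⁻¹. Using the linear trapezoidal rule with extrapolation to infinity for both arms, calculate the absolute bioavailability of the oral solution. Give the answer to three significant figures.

F = 0.214

Trapezoidal AUC_0→11 (IV):
  [0→1]: (13.22+9.95)/2 × 1 = 11.585
  [1→2.5]: (9.95+6.49)/2 × 1.5 = 12.33
  [2.5→8.5]: (6.49+1.17)/2 × 6 = 22.98
  [8.5→10.5]: (1.17+0.66)/2 × 2 = 1.83
  [10.5→11]: (0.66+0.58)/2 × 0.5 = 0.31
  Sum = 49.035 mg/L·h
IV tail: 0.58/0.285 = 2.035; AUC_iv,0→∞ = 49.035 + 2.035 = 51.07 mg/L·h
Trapezoidal AUC_0→14.5 (oral solution):
  [0→1.5]: (0.00+4.55)/2 × 1.5 = 3.4125
  [1.5→7.5]: (4.55+1.54)/2 × 6 = 18.27
  [7.5→9.5]: (1.54+0.88)/2 × 2 = 2.42
  [9.5→11]: (0.88+0.58)/2 × 1.5 = 1.095
  [11→11.5]: (0.58+0.50)/2 × 0.5 = 0.27
  [11.5→14.5]: (0.50+0.21)/2 × 3 = 1.065
  Sum = 26.5325 mg/L·h
oral solution tail: 0.21/0.285 = 0.737; AUC_ev,0→∞ = 26.5325 + 0.737 = 27.2695 mg/L·h
F = (AUC_ev/D_ev)/(AUC_iv/D_iv) = (27.2695/12.5)/(51.07/5) = 2.18156/10.214 = 0.2136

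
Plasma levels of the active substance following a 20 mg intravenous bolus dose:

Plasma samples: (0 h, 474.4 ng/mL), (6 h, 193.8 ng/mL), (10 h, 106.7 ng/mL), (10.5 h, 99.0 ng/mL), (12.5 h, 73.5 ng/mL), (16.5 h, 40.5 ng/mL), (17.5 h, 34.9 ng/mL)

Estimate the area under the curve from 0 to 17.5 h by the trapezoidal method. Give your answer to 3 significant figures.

Trapezoidal AUC_0→17.5:
  [0→6]: (474.4+193.8)/2 × 6 = 2004.6
  [6→10]: (193.8+106.7)/2 × 4 = 601.0
  [10→10.5]: (106.7+99.0)/2 × 0.5 = 51.425
  [10.5→12.5]: (99.0+73.5)/2 × 2 = 172.5
  [12.5→16.5]: (73.5+40.5)/2 × 4 = 228.0
  [16.5→17.5]: (40.5+34.9)/2 × 1 = 37.7
  Sum = 3095.225 ng/mL·h

AUC = 3100 ng/mL·h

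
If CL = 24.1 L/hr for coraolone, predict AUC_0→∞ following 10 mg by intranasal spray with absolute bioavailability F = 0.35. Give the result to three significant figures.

AUC_0→∞ = F × Dose / CL
        = 0.35 × 10 / 24.1 = 0.145228 mg/L·hr

AUC = 0.145 mg/L·hr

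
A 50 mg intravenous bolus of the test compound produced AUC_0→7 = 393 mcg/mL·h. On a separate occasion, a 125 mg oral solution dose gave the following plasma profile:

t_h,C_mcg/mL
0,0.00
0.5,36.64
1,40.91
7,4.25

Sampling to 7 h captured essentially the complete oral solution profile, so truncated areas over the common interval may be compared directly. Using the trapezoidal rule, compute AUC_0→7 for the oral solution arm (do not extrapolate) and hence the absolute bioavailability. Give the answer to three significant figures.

Trapezoidal AUC_0→7 (oral solution):
  [0→0.5]: (0.00+36.64)/2 × 0.5 = 9.16
  [0.5→1]: (36.64+40.91)/2 × 0.5 = 19.3875
  [1→7]: (40.91+4.25)/2 × 6 = 135.48
  Sum = 164.0275 mcg/mL·h
F = (AUC_ev/D_ev)/(AUC_iv/D_iv) = (164.0275/125)/(393/50) = 1.31222/7.86 = 0.1669

F = 0.167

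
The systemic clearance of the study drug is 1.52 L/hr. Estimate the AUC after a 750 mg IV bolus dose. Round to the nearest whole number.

AUC_0→∞ = Dose_iv / CL
        = 750 / 1.52 = 493.421 mg/L·hr

AUC = 493 mg/L·hr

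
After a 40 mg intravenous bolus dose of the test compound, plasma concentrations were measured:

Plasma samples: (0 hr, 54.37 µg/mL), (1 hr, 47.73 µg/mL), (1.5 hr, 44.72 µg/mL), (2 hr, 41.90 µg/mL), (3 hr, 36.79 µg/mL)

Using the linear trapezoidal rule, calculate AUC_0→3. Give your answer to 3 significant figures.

Trapezoidal AUC_0→3:
  [0→1]: (54.37+47.73)/2 × 1 = 51.05
  [1→1.5]: (47.73+44.72)/2 × 0.5 = 23.1125
  [1.5→2]: (44.72+41.90)/2 × 0.5 = 21.655
  [2→3]: (41.90+36.79)/2 × 1 = 39.345
  Sum = 135.1625 µg/mL·hr

AUC = 135 µg/mL·hr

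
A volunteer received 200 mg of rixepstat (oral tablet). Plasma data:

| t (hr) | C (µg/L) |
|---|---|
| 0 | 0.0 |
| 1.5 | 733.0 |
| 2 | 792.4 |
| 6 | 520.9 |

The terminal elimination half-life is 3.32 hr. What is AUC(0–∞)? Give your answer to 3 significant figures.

AUC = 6050 µg/L·hr

Trapezoidal AUC_0→6:
  [0→1.5]: (0.0+733.0)/2 × 1.5 = 549.75
  [1.5→2]: (733.0+792.4)/2 × 0.5 = 381.35
  [2→6]: (792.4+520.9)/2 × 4 = 2626.6
  Sum = 3557.7 µg/L·hr
k_e = ln2 / t½ = 0.693147 / 3.32 = 0.2088 hr^-1
Extrapolated tail: C_last / k_e = 520.9 / 0.2088 = 2494.732
AUC_0→∞ = 3557.7 + 2494.732 = 6052.432 µg/L·hr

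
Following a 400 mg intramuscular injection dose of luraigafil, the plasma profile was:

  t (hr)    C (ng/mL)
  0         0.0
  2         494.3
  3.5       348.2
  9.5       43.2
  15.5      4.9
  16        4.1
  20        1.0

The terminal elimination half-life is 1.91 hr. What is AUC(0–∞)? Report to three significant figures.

AUC = 2460 ng/mL·hr

Trapezoidal AUC_0→20:
  [0→2]: (0.0+494.3)/2 × 2 = 494.3
  [2→3.5]: (494.3+348.2)/2 × 1.5 = 631.875
  [3.5→9.5]: (348.2+43.2)/2 × 6 = 1174.2
  [9.5→15.5]: (43.2+4.9)/2 × 6 = 144.3
  [15.5→16]: (4.9+4.1)/2 × 0.5 = 2.25
  [16→20]: (4.1+1.0)/2 × 4 = 10.2
  Sum = 2457.125 ng/mL·hr
k_e = ln2 / t½ = 0.693147 / 1.91 = 0.3629 hr^-1
Extrapolated tail: C_last / k_e = 1.0 / 0.3629 = 2.756
AUC_0→∞ = 2457.125 + 2.756 = 2459.881 ng/mL·hr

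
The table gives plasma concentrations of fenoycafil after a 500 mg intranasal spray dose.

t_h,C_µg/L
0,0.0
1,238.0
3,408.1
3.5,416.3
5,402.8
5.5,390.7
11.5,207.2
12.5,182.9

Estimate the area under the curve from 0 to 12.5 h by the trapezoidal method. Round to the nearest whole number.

Trapezoidal AUC_0→12.5:
  [0→1]: (0.0+238.0)/2 × 1 = 119.0
  [1→3]: (238.0+408.1)/2 × 2 = 646.1
  [3→3.5]: (408.1+416.3)/2 × 0.5 = 206.1
  [3.5→5]: (416.3+402.8)/2 × 1.5 = 614.325
  [5→5.5]: (402.8+390.7)/2 × 0.5 = 198.375
  [5.5→11.5]: (390.7+207.2)/2 × 6 = 1793.7
  [11.5→12.5]: (207.2+182.9)/2 × 1 = 195.05
  Sum = 3772.65 µg/L·h

AUC = 3773 µg/L·h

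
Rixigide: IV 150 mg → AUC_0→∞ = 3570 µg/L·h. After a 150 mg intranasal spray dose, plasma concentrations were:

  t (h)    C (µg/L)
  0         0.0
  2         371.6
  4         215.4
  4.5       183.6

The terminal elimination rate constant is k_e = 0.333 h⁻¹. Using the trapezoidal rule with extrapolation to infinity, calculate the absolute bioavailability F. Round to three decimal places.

Trapezoidal AUC_0→4.5 (intranasal spray):
  [0→2]: (0.0+371.6)/2 × 2 = 371.6
  [2→4]: (371.6+215.4)/2 × 2 = 587.0
  [4→4.5]: (215.4+183.6)/2 × 0.5 = 99.75
  Sum = 1058.35 µg/L·h
Tail: C_last/k_e = 183.6/0.333 = 551.351
AUC_0→∞ (intranasal spray) = 1058.35 + 551.351 = 1609.701 µg/L·h
F = (AUC_ev/D_ev)/(AUC_iv/D_iv) = (1609.701/150)/(3570/150) = 10.73134/23.8 = 0.4509

F = 0.451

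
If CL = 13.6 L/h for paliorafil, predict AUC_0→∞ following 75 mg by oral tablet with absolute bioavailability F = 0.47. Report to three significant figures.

AUC = 2.59 mg/L·h

AUC_0→∞ = F × Dose / CL
        = 0.47 × 75 / 13.6 = 2.59191 mg/L·h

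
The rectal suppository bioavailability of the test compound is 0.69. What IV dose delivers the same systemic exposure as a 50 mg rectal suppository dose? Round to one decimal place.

D_iv = 34.5 mg

Systemic exposure from an extravascular dose = F × D_ev, so the equivalent IV dose is F × D_ev.
D_iv = F × D_ev = 0.69 × 50 = 34.5 mg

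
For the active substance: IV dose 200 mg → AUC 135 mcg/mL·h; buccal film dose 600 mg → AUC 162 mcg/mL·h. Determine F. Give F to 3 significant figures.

F = (AUC_ev / D_ev) / (AUC_iv / D_iv)
  = (162/600) / (135/200)
  = 0.27 / 0.675 = 0.4000

F = 0.400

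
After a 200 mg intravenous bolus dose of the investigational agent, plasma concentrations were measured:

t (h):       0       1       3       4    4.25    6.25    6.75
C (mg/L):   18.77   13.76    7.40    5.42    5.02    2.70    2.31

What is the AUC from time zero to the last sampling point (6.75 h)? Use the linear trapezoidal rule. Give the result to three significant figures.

AUC = 54.1 mg/L·h

Trapezoidal AUC_0→6.75:
  [0→1]: (18.77+13.76)/2 × 1 = 16.265
  [1→3]: (13.76+7.40)/2 × 2 = 21.16
  [3→4]: (7.40+5.42)/2 × 1 = 6.41
  [4→4.25]: (5.42+5.02)/2 × 0.25 = 1.305
  [4.25→6.25]: (5.02+2.70)/2 × 2 = 7.72
  [6.25→6.75]: (2.70+2.31)/2 × 0.5 = 1.2525
  Sum = 54.1125 mg/L·h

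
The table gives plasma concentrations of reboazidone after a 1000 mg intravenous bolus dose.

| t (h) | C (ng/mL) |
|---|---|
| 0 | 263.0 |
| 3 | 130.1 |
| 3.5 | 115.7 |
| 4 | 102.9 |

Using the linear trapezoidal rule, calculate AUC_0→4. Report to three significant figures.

AUC = 706 ng/mL·h

Trapezoidal AUC_0→4:
  [0→3]: (263.0+130.1)/2 × 3 = 589.65
  [3→3.5]: (130.1+115.7)/2 × 0.5 = 61.45
  [3.5→4]: (115.7+102.9)/2 × 0.5 = 54.65
  Sum = 705.75 ng/mL·h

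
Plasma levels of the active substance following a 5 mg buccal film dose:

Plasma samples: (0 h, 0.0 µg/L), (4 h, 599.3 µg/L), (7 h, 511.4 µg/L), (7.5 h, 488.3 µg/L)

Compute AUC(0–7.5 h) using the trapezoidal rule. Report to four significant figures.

AUC = 3115 µg/L·h

Trapezoidal AUC_0→7.5:
  [0→4]: (0.0+599.3)/2 × 4 = 1198.6
  [4→7]: (599.3+511.4)/2 × 3 = 1666.05
  [7→7.5]: (511.4+488.3)/2 × 0.5 = 249.925
  Sum = 3114.575 µg/L·h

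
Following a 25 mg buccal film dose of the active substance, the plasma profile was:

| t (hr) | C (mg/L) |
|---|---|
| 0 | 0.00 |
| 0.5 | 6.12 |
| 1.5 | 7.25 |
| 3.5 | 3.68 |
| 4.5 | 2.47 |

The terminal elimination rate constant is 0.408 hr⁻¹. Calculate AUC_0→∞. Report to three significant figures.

AUC = 28.3 mg/L·hr

Trapezoidal AUC_0→4.5:
  [0→0.5]: (0.00+6.12)/2 × 0.5 = 1.53
  [0.5→1.5]: (6.12+7.25)/2 × 1 = 6.685
  [1.5→3.5]: (7.25+3.68)/2 × 2 = 10.93
  [3.5→4.5]: (3.68+2.47)/2 × 1 = 3.075
  Sum = 22.22 mg/L·hr
Extrapolated tail: C_last / k_e = 2.47 / 0.408 = 6.054
AUC_0→∞ = 22.22 + 6.054 = 28.274 mg/L·hr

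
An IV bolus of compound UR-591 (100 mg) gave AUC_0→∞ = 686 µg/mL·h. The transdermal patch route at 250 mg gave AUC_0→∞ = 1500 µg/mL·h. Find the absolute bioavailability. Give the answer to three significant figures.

F = 0.875

F = (AUC_ev / D_ev) / (AUC_iv / D_iv)
  = (1500/250) / (686/100)
  = 6 / 6.86 = 0.8746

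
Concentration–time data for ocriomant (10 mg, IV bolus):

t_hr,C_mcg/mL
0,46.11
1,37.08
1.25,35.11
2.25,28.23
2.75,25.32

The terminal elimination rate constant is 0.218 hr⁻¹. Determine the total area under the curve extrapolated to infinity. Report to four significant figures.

AUC = 211.8 mcg/mL·hr

Trapezoidal AUC_0→2.75:
  [0→1]: (46.11+37.08)/2 × 1 = 41.595
  [1→1.25]: (37.08+35.11)/2 × 0.25 = 9.02375
  [1.25→2.25]: (35.11+28.23)/2 × 1 = 31.67
  [2.25→2.75]: (28.23+25.32)/2 × 0.5 = 13.3875
  Sum = 95.67625 mcg/mL·hr
Extrapolated tail: C_last / k_e = 25.32 / 0.218 = 116.147
AUC_0→∞ = 95.67625 + 116.147 = 211.82325 mcg/mL·hr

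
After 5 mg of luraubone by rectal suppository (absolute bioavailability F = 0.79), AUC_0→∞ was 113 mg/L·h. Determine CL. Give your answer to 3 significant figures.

CL = F × Dose / AUC_0→∞
   = 0.79 × 5 / 113 = 0.0349558 L/h

CL = 0.0350 L/h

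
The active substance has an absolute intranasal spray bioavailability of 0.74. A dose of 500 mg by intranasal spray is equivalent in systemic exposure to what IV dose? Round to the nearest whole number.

D_iv = 370 mg

Systemic exposure from an extravascular dose = F × D_ev, so the equivalent IV dose is F × D_ev.
D_iv = F × D_ev = 0.74 × 500 = 370 mg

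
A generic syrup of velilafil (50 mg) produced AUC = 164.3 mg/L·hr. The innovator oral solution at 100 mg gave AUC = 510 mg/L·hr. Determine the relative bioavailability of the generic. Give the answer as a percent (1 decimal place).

F_rel = (AUC_test/D_test) / (AUC_ref/D_ref)
      = (164.3/50) / (510/100)
      = 3.286 / 5.1 = 0.6443 = 64.43%

F_rel = 64.4%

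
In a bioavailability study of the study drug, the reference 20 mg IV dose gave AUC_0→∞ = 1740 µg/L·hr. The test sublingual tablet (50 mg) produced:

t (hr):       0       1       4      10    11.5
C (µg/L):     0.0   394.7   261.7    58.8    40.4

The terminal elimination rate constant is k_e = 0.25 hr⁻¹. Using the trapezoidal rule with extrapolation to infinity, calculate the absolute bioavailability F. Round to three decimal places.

F = 0.547

Trapezoidal AUC_0→11.5 (sublingual tablet):
  [0→1]: (0.0+394.7)/2 × 1 = 197.35
  [1→4]: (394.7+261.7)/2 × 3 = 984.6
  [4→10]: (261.7+58.8)/2 × 6 = 961.5
  [10→11.5]: (58.8+40.4)/2 × 1.5 = 74.4
  Sum = 2217.85 µg/L·hr
Tail: C_last/k_e = 40.4/0.25 = 161.600
AUC_0→∞ (sublingual tablet) = 2217.85 + 161.600 = 2379.45 µg/L·hr
F = (AUC_ev/D_ev)/(AUC_iv/D_iv) = (2379.45/50)/(1740/20) = 47.589/87 = 0.5470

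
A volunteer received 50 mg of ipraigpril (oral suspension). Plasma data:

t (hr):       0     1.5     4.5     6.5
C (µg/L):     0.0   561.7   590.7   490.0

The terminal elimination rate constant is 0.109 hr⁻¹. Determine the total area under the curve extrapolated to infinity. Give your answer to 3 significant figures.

AUC = 7730 µg/L·hr

Trapezoidal AUC_0→6.5:
  [0→1.5]: (0.0+561.7)/2 × 1.5 = 421.275
  [1.5→4.5]: (561.7+590.7)/2 × 3 = 1728.6
  [4.5→6.5]: (590.7+490.0)/2 × 2 = 1080.7
  Sum = 3230.575 µg/L·hr
Extrapolated tail: C_last / k_e = 490.0 / 0.109 = 4495.413
AUC_0→∞ = 3230.575 + 4495.413 = 7725.988 µg/L·hr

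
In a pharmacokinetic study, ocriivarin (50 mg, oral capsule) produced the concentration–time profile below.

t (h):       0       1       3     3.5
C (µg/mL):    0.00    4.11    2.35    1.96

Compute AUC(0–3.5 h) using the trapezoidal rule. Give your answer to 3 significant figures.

AUC = 9.59 µg/mL·h

Trapezoidal AUC_0→3.5:
  [0→1]: (0.00+4.11)/2 × 1 = 2.055
  [1→3]: (4.11+2.35)/2 × 2 = 6.46
  [3→3.5]: (2.35+1.96)/2 × 0.5 = 1.0775
  Sum = 9.5925 µg/mL·h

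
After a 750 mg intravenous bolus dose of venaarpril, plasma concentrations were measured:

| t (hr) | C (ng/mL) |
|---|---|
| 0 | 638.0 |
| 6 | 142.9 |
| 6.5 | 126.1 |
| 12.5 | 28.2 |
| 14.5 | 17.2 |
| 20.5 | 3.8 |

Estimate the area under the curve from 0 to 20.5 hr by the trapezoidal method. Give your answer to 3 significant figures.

AUC = 2980 ng/mL·hr

Trapezoidal AUC_0→20.5:
  [0→6]: (638.0+142.9)/2 × 6 = 2342.7
  [6→6.5]: (142.9+126.1)/2 × 0.5 = 67.25
  [6.5→12.5]: (126.1+28.2)/2 × 6 = 462.9
  [12.5→14.5]: (28.2+17.2)/2 × 2 = 45.4
  [14.5→20.5]: (17.2+3.8)/2 × 6 = 63.0
  Sum = 2981.25 ng/mL·hr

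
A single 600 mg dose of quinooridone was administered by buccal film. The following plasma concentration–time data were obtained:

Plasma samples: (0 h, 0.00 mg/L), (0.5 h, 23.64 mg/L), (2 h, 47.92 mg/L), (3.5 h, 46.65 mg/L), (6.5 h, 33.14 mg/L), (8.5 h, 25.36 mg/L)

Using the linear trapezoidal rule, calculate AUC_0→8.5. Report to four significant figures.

AUC = 308.7 mg/L·h

Trapezoidal AUC_0→8.5:
  [0→0.5]: (0.00+23.64)/2 × 0.5 = 5.91
  [0.5→2]: (23.64+47.92)/2 × 1.5 = 53.67
  [2→3.5]: (47.92+46.65)/2 × 1.5 = 70.9275
  [3.5→6.5]: (46.65+33.14)/2 × 3 = 119.685
  [6.5→8.5]: (33.14+25.36)/2 × 2 = 58.5
  Sum = 308.6925 mg/L·h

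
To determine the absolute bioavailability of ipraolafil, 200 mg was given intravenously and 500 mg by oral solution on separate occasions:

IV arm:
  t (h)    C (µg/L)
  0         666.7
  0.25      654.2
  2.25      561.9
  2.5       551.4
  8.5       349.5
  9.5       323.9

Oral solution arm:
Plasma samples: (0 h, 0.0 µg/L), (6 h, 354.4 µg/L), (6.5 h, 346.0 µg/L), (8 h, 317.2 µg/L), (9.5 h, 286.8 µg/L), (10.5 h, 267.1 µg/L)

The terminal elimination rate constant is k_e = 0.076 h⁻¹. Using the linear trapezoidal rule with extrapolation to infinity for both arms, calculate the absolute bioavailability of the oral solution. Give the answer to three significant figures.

F = 0.271

Trapezoidal AUC_0→9.5 (IV):
  [0→0.25]: (666.7+654.2)/2 × 0.25 = 165.1125
  [0.25→2.25]: (654.2+561.9)/2 × 2 = 1216.1
  [2.25→2.5]: (561.9+551.4)/2 × 0.25 = 139.1625
  [2.5→8.5]: (551.4+349.5)/2 × 6 = 2702.7
  [8.5→9.5]: (349.5+323.9)/2 × 1 = 336.7
  Sum = 4559.775 µg/L·h
IV tail: 323.9/0.076 = 4261.842; AUC_iv,0→∞ = 4559.775 + 4261.842 = 8821.617 µg/L·h
Trapezoidal AUC_0→10.5 (oral solution):
  [0→6]: (0.0+354.4)/2 × 6 = 1063.2
  [6→6.5]: (354.4+346.0)/2 × 0.5 = 175.1
  [6.5→8]: (346.0+317.2)/2 × 1.5 = 497.4
  [8→9.5]: (317.2+286.8)/2 × 1.5 = 453.0
  [9.5→10.5]: (286.8+267.1)/2 × 1 = 276.95
  Sum = 2465.65 µg/L·h
oral solution tail: 267.1/0.076 = 3514.474; AUC_ev,0→∞ = 2465.65 + 3514.474 = 5980.124 µg/L·h
F = (AUC_ev/D_ev)/(AUC_iv/D_iv) = (5980.124/500)/(8821.617/200) = 11.960248/44.108085 = 0.2712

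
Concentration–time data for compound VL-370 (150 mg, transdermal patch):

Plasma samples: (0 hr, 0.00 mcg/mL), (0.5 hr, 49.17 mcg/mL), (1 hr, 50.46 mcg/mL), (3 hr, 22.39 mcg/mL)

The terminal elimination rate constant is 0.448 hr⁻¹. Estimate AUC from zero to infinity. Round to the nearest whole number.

Trapezoidal AUC_0→3:
  [0→0.5]: (0.00+49.17)/2 × 0.5 = 12.2925
  [0.5→1]: (49.17+50.46)/2 × 0.5 = 24.9075
  [1→3]: (50.46+22.39)/2 × 2 = 72.85
  Sum = 110.05 mcg/mL·hr
Extrapolated tail: C_last / k_e = 22.39 / 0.448 = 49.978
AUC_0→∞ = 110.05 + 49.978 = 160.028 mcg/mL·hr

AUC = 160 mcg/mL·hr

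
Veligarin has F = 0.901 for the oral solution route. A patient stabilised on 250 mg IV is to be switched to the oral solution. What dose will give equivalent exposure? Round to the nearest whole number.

D_oral = 277 mg

For equal systemic exposure: F × D_ev = D_iv
D_ev = D_iv / F = 250 / 0.901 = 277.469 mg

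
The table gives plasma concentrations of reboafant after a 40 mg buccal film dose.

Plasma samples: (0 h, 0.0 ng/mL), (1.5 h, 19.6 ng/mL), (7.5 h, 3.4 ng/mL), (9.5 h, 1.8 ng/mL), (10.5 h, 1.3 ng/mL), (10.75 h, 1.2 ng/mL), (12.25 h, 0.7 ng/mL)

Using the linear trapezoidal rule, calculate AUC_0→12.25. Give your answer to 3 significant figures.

AUC = 92.2 ng/mL·h

Trapezoidal AUC_0→12.25:
  [0→1.5]: (0.0+19.6)/2 × 1.5 = 14.7
  [1.5→7.5]: (19.6+3.4)/2 × 6 = 69.0
  [7.5→9.5]: (3.4+1.8)/2 × 2 = 5.2
  [9.5→10.5]: (1.8+1.3)/2 × 1 = 1.55
  [10.5→10.75]: (1.3+1.2)/2 × 0.25 = 0.3125
  [10.75→12.25]: (1.2+0.7)/2 × 1.5 = 1.425
  Sum = 92.1875 ng/mL·h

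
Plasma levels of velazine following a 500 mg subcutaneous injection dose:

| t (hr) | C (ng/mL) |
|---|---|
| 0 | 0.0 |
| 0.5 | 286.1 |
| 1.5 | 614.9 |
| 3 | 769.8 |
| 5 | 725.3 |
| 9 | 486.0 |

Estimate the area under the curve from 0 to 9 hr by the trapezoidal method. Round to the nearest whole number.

AUC = 5478 ng/mL·hr

Trapezoidal AUC_0→9:
  [0→0.5]: (0.0+286.1)/2 × 0.5 = 71.525
  [0.5→1.5]: (286.1+614.9)/2 × 1 = 450.5
  [1.5→3]: (614.9+769.8)/2 × 1.5 = 1038.525
  [3→5]: (769.8+725.3)/2 × 2 = 1495.1
  [5→9]: (725.3+486.0)/2 × 4 = 2422.6
  Sum = 5478.25 ng/mL·hr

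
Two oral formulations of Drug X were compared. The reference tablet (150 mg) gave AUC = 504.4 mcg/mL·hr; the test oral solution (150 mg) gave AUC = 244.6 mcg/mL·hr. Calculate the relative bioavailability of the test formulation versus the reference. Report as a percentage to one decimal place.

F_rel = 48.5%

F_rel = (AUC_test/D_test) / (AUC_ref/D_ref)
      = (244.6/150) / (504.4/150)
      = 1.63067 / 3.36267 = 0.4849 = 48.49%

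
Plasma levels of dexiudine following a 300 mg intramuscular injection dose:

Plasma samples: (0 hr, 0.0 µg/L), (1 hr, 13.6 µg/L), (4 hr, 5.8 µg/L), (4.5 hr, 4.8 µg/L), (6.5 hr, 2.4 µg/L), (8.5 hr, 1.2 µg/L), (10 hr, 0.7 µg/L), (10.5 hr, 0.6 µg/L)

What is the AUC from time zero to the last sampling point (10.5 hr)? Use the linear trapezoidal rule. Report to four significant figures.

Trapezoidal AUC_0→10.5:
  [0→1]: (0.0+13.6)/2 × 1 = 6.8
  [1→4]: (13.6+5.8)/2 × 3 = 29.1
  [4→4.5]: (5.8+4.8)/2 × 0.5 = 2.65
  [4.5→6.5]: (4.8+2.4)/2 × 2 = 7.2
  [6.5→8.5]: (2.4+1.2)/2 × 2 = 3.6
  [8.5→10]: (1.2+0.7)/2 × 1.5 = 1.425
  [10→10.5]: (0.7+0.6)/2 × 0.5 = 0.325
  Sum = 51.1 µg/L·hr

AUC = 51.10 µg/L·hr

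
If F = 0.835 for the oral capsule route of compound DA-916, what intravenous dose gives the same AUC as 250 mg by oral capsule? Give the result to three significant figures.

D_iv = 209 mg

Systemic exposure from an extravascular dose = F × D_ev, so the equivalent IV dose is F × D_ev.
D_iv = F × D_ev = 0.835 × 250 = 208.75 mg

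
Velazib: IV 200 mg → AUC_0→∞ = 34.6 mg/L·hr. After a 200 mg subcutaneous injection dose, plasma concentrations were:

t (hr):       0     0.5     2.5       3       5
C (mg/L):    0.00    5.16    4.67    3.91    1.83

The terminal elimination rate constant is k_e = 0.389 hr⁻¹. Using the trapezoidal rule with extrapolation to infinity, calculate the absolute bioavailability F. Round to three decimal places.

Trapezoidal AUC_0→5 (subcutaneous injection):
  [0→0.5]: (0.00+5.16)/2 × 0.5 = 1.29
  [0.5→2.5]: (5.16+4.67)/2 × 2 = 9.83
  [2.5→3]: (4.67+3.91)/2 × 0.5 = 2.145
  [3→5]: (3.91+1.83)/2 × 2 = 5.74
  Sum = 19.005 mg/L·hr
Tail: C_last/k_e = 1.83/0.389 = 4.704
AUC_0→∞ (subcutaneous injection) = 19.005 + 4.704 = 23.709 mg/L·hr
F = (AUC_ev/D_ev)/(AUC_iv/D_iv) = (23.709/200)/(34.6/200) = 0.118545/0.173 = 0.6852

F = 0.685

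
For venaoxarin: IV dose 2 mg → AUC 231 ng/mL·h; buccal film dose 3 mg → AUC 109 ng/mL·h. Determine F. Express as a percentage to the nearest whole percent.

F = 31%

F = (AUC_ev / D_ev) / (AUC_iv / D_iv)
  = (109/3) / (231/2)
  = 36.3333 / 115.5 = 0.3146
  = 31.46%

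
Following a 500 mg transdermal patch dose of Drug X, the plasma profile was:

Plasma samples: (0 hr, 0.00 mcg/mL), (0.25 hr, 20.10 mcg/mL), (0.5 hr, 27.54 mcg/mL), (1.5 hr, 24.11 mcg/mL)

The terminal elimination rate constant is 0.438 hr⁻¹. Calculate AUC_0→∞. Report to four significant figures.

AUC = 89.34 mcg/mL·hr

Trapezoidal AUC_0→1.5:
  [0→0.25]: (0.00+20.10)/2 × 0.25 = 2.5125
  [0.25→0.5]: (20.10+27.54)/2 × 0.25 = 5.955
  [0.5→1.5]: (27.54+24.11)/2 × 1 = 25.825
  Sum = 34.2925 mcg/mL·hr
Extrapolated tail: C_last / k_e = 24.11 / 0.438 = 55.046
AUC_0→∞ = 34.2925 + 55.046 = 89.3385 mcg/mL·hr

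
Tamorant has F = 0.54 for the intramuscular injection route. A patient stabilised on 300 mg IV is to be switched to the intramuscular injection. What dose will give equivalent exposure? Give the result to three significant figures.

D_intramuscular = 556 mg

For equal systemic exposure: F × D_ev = D_iv
D_ev = D_iv / F = 300 / 0.54 = 555.556 mg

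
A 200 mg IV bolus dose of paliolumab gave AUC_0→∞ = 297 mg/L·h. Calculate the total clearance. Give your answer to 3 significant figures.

CL = Dose_iv / AUC_0→∞
   = 200 / 297 = 0.673401 L/h

CL = 0.673 L/h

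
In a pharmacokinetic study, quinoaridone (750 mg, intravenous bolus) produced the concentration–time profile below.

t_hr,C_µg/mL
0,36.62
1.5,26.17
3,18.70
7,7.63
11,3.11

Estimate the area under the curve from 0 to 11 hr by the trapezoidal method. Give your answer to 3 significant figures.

AUC = 155 µg/mL·hr

Trapezoidal AUC_0→11:
  [0→1.5]: (36.62+26.17)/2 × 1.5 = 47.0925
  [1.5→3]: (26.17+18.70)/2 × 1.5 = 33.6525
  [3→7]: (18.70+7.63)/2 × 4 = 52.66
  [7→11]: (7.63+3.11)/2 × 4 = 21.48
  Sum = 154.885 µg/mL·hr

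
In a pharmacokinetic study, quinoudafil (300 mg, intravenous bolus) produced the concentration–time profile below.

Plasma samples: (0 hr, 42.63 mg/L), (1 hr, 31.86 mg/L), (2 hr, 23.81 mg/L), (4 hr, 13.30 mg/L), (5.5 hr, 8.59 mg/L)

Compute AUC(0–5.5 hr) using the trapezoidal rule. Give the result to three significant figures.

AUC = 119 mg/L·hr

Trapezoidal AUC_0→5.5:
  [0→1]: (42.63+31.86)/2 × 1 = 37.245
  [1→2]: (31.86+23.81)/2 × 1 = 27.835
  [2→4]: (23.81+13.30)/2 × 2 = 37.11
  [4→5.5]: (13.30+8.59)/2 × 1.5 = 16.4175
  Sum = 118.6075 mg/L·hr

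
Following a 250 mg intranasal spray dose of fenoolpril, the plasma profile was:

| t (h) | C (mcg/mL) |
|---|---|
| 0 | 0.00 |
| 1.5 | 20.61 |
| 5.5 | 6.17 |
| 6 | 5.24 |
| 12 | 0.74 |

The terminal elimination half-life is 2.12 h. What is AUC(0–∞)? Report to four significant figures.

AUC = 92.07 mcg/mL·h

Trapezoidal AUC_0→12:
  [0→1.5]: (0.00+20.61)/2 × 1.5 = 15.4575
  [1.5→5.5]: (20.61+6.17)/2 × 4 = 53.56
  [5.5→6]: (6.17+5.24)/2 × 0.5 = 2.8525
  [6→12]: (5.24+0.74)/2 × 6 = 17.94
  Sum = 89.81 mcg/mL·h
k_e = ln2 / t½ = 0.693147 / 2.12 = 0.3270 h^-1
Extrapolated tail: C_last / k_e = 0.74 / 0.327 = 2.263
AUC_0→∞ = 89.81 + 2.263 = 92.073 mcg/mL·h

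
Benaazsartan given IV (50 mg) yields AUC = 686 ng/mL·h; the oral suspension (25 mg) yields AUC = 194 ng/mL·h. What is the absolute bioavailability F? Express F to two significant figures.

F = 0.57

F = (AUC_ev / D_ev) / (AUC_iv / D_iv)
  = (194/25) / (686/50)
  = 7.76 / 13.72 = 0.5656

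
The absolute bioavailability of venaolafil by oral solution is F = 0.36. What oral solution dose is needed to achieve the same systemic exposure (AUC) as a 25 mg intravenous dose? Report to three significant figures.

D_oral = 69.4 mg

For equal systemic exposure: F × D_ev = D_iv
D_ev = D_iv / F = 25 / 0.36 = 69.4444 mg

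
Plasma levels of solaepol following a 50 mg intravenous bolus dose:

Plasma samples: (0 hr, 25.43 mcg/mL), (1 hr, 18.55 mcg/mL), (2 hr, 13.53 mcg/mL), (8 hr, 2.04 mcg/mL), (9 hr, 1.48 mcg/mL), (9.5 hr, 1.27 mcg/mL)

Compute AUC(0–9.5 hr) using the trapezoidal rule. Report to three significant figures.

Trapezoidal AUC_0→9.5:
  [0→1]: (25.43+18.55)/2 × 1 = 21.99
  [1→2]: (18.55+13.53)/2 × 1 = 16.04
  [2→8]: (13.53+2.04)/2 × 6 = 46.71
  [8→9]: (2.04+1.48)/2 × 1 = 1.76
  [9→9.5]: (1.48+1.27)/2 × 0.5 = 0.6875
  Sum = 87.1875 mcg/mL·hr

AUC = 87.2 mcg/mL·hr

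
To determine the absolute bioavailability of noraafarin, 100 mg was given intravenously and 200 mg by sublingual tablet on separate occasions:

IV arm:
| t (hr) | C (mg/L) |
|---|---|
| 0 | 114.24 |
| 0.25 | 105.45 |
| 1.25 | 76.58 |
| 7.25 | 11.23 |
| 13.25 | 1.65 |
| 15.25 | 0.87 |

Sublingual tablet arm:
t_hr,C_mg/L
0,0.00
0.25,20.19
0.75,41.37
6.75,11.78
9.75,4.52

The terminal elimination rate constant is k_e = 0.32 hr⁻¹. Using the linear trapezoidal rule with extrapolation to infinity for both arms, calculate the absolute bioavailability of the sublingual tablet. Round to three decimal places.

F = 0.254

Trapezoidal AUC_0→15.25 (IV):
  [0→0.25]: (114.24+105.45)/2 × 0.25 = 27.46125
  [0.25→1.25]: (105.45+76.58)/2 × 1 = 91.015
  [1.25→7.25]: (76.58+11.23)/2 × 6 = 263.43
  [7.25→13.25]: (11.23+1.65)/2 × 6 = 38.64
  [13.25→15.25]: (1.65+0.87)/2 × 2 = 2.52
  Sum = 423.06625 mg/L·hr
IV tail: 0.87/0.32 = 2.719; AUC_iv,0→∞ = 423.06625 + 2.719 = 425.78525 mg/L·hr
Trapezoidal AUC_0→9.75 (sublingual tablet):
  [0→0.25]: (0.00+20.19)/2 × 0.25 = 2.52375
  [0.25→0.75]: (20.19+41.37)/2 × 0.5 = 15.39
  [0.75→6.75]: (41.37+11.78)/2 × 6 = 159.45
  [6.75→9.75]: (11.78+4.52)/2 × 3 = 24.45
  Sum = 201.81375 mg/L·hr
sublingual tablet tail: 4.52/0.32 = 14.125; AUC_ev,0→∞ = 201.81375 + 14.125 = 215.93875 mg/L·hr
F = (AUC_ev/D_ev)/(AUC_iv/D_iv) = (215.93875/200)/(425.78525/100) = 1.07969/4.2578525 = 0.2536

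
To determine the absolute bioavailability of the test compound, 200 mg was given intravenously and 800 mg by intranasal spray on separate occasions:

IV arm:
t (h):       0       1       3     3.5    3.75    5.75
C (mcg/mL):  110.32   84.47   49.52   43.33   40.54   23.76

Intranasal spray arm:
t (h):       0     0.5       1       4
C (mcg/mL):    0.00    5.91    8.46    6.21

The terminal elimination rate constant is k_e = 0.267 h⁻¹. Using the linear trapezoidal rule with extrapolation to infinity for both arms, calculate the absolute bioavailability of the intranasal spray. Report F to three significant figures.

F = 0.0301

Trapezoidal AUC_0→5.75 (IV):
  [0→1]: (110.32+84.47)/2 × 1 = 97.395
  [1→3]: (84.47+49.52)/2 × 2 = 133.99
  [3→3.5]: (49.52+43.33)/2 × 0.5 = 23.2125
  [3.5→3.75]: (43.33+40.54)/2 × 0.25 = 10.48375
  [3.75→5.75]: (40.54+23.76)/2 × 2 = 64.3
  Sum = 329.38125 mcg/mL·h
IV tail: 23.76/0.267 = 88.989; AUC_iv,0→∞ = 329.38125 + 88.989 = 418.37025 mcg/mL·h
Trapezoidal AUC_0→4 (intranasal spray):
  [0→0.5]: (0.00+5.91)/2 × 0.5 = 1.4775
  [0.5→1]: (5.91+8.46)/2 × 0.5 = 3.5925
  [1→4]: (8.46+6.21)/2 × 3 = 22.005
  Sum = 27.075 mcg/mL·h
intranasal spray tail: 6.21/0.267 = 23.258; AUC_ev,0→∞ = 27.075 + 23.258 = 50.333 mcg/mL·h
F = (AUC_ev/D_ev)/(AUC_iv/D_iv) = (50.333/800)/(418.37025/200) = 0.06291625/2.09185 = 0.0301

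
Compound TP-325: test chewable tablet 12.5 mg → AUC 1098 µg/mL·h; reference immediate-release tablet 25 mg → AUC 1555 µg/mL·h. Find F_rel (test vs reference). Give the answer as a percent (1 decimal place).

F_rel = (AUC_test/D_test) / (AUC_ref/D_ref)
      = (1098/12.5) / (1555/25)
      = 87.84 / 62.2 = 1.4122 = 141.22%

F_rel = 141.2%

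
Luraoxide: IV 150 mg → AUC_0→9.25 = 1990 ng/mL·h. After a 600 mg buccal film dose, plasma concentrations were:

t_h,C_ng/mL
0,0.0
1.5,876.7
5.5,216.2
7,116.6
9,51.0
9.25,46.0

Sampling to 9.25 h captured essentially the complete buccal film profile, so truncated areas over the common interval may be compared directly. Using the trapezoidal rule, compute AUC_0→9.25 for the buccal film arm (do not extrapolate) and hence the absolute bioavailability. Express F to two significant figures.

F = 0.41

Trapezoidal AUC_0→9.25 (buccal film):
  [0→1.5]: (0.0+876.7)/2 × 1.5 = 657.525
  [1.5→5.5]: (876.7+216.2)/2 × 4 = 2185.8
  [5.5→7]: (216.2+116.6)/2 × 1.5 = 249.6
  [7→9]: (116.6+51.0)/2 × 2 = 167.6
  [9→9.25]: (51.0+46.0)/2 × 0.25 = 12.125
  Sum = 3272.65 ng/mL·h
F = (AUC_ev/D_ev)/(AUC_iv/D_iv) = (3272.65/600)/(1990/150) = 5.45442/13.2667 = 0.4111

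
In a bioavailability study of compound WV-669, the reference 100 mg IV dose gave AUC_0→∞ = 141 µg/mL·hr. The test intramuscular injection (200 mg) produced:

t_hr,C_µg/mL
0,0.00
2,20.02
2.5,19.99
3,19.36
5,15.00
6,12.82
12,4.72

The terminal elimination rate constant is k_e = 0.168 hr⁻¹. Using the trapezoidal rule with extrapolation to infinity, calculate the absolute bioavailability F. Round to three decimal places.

Trapezoidal AUC_0→12 (intramuscular injection):
  [0→2]: (0.00+20.02)/2 × 2 = 20.02
  [2→2.5]: (20.02+19.99)/2 × 0.5 = 10.0025
  [2.5→3]: (19.99+19.36)/2 × 0.5 = 9.8375
  [3→5]: (19.36+15.00)/2 × 2 = 34.36
  [5→6]: (15.00+12.82)/2 × 1 = 13.91
  [6→12]: (12.82+4.72)/2 × 6 = 52.62
  Sum = 140.75 µg/mL·hr
Tail: C_last/k_e = 4.72/0.168 = 28.095
AUC_0→∞ (intramuscular injection) = 140.75 + 28.095 = 168.845 µg/mL·hr
F = (AUC_ev/D_ev)/(AUC_iv/D_iv) = (168.845/200)/(141/100) = 0.844225/1.41 = 0.5987

F = 0.599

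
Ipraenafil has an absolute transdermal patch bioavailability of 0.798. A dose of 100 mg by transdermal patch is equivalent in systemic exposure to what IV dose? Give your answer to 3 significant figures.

D_iv = 79.8 mg

Systemic exposure from an extravascular dose = F × D_ev, so the equivalent IV dose is F × D_ev.
D_iv = F × D_ev = 0.798 × 100 = 79.8 mg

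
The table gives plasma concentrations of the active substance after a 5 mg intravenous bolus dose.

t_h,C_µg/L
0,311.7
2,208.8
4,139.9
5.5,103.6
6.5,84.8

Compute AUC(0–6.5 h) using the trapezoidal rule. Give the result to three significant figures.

Trapezoidal AUC_0→6.5:
  [0→2]: (311.7+208.8)/2 × 2 = 520.5
  [2→4]: (208.8+139.9)/2 × 2 = 348.7
  [4→5.5]: (139.9+103.6)/2 × 1.5 = 182.625
  [5.5→6.5]: (103.6+84.8)/2 × 1 = 94.2
  Sum = 1146.025 µg/L·h

AUC = 1150 µg/L·h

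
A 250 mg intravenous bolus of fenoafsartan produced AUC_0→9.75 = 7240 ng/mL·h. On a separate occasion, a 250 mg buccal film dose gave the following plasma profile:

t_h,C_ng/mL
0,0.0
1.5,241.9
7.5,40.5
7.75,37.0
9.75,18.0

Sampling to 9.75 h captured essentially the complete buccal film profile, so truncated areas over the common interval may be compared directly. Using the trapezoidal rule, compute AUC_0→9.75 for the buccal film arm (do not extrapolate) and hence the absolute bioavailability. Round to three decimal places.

Trapezoidal AUC_0→9.75 (buccal film):
  [0→1.5]: (0.0+241.9)/2 × 1.5 = 181.425
  [1.5→7.5]: (241.9+40.5)/2 × 6 = 847.2
  [7.5→7.75]: (40.5+37.0)/2 × 0.25 = 9.6875
  [7.75→9.75]: (37.0+18.0)/2 × 2 = 55.0
  Sum = 1093.3125 ng/mL·h
F = (AUC_ev/D_ev)/(AUC_iv/D_iv) = (1093.3125/250)/(7240/250) = 4.37325/28.96 = 0.1510

F = 0.151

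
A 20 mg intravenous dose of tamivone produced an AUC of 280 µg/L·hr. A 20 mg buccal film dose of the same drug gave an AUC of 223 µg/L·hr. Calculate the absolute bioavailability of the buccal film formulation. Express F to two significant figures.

F = (AUC_ev / D_ev) / (AUC_iv / D_iv)
  = (223/20) / (280/20)
  = 11.15 / 14 = 0.7964

F = 0.80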